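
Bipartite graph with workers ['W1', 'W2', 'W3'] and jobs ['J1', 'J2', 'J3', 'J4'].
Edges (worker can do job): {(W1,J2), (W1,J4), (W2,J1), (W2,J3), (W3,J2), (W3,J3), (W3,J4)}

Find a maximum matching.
Matching: {(W1,J4), (W2,J1), (W3,J2)}

Maximum matching (size 3):
  W1 → J4
  W2 → J1
  W3 → J2

Each worker is assigned to at most one job, and each job to at most one worker.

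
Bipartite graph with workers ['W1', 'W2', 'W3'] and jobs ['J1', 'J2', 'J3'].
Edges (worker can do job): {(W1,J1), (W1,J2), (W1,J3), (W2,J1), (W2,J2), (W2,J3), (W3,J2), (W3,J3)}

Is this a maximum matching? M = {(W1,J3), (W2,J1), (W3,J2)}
Yes, size 3 is maximum

Proposed matching has size 3.
Maximum matching size for this graph: 3.

This is a maximum matching.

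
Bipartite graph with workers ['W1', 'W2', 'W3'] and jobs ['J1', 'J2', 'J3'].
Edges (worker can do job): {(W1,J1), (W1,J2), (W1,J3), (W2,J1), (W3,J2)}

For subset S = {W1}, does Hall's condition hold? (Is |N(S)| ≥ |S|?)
Yes: |N(S)| = 3, |S| = 1

Subset S = {W1}
Neighbors N(S) = {J1, J2, J3}

|N(S)| = 3, |S| = 1
Hall's condition: |N(S)| ≥ |S| is satisfied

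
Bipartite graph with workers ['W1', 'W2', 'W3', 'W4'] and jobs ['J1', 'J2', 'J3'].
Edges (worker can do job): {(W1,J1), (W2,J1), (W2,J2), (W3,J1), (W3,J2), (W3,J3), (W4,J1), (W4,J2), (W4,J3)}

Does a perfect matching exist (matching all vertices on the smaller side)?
Yes, perfect matching exists (size 3)

Perfect matching: {(W1,J1), (W3,J2), (W4,J3)}
All 3 vertices on the smaller side are matched.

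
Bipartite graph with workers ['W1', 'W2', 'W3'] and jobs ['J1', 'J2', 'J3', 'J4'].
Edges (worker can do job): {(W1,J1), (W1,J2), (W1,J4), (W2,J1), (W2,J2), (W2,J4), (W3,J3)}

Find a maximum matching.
Matching: {(W1,J4), (W2,J2), (W3,J3)}

Maximum matching (size 3):
  W1 → J4
  W2 → J2
  W3 → J3

Each worker is assigned to at most one job, and each job to at most one worker.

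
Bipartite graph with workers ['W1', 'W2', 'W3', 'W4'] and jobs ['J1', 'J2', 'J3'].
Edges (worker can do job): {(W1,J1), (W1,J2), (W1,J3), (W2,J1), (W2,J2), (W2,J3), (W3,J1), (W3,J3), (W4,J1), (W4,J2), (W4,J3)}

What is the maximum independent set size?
Maximum independent set = 4

By König's theorem:
- Min vertex cover = Max matching = 3
- Max independent set = Total vertices - Min vertex cover
- Max independent set = 7 - 3 = 4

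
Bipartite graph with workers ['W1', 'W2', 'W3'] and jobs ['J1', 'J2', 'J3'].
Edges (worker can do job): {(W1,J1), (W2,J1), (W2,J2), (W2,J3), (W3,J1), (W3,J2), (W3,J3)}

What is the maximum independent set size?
Maximum independent set = 3

By König's theorem:
- Min vertex cover = Max matching = 3
- Max independent set = Total vertices - Min vertex cover
- Max independent set = 6 - 3 = 3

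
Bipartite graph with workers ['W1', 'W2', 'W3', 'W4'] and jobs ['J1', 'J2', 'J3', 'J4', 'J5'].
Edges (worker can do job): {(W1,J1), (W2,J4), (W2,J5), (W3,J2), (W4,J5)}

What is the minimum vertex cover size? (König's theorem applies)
Minimum vertex cover size = 4

By König's theorem: in bipartite graphs,
min vertex cover = max matching = 4

Maximum matching has size 4, so minimum vertex cover also has size 4.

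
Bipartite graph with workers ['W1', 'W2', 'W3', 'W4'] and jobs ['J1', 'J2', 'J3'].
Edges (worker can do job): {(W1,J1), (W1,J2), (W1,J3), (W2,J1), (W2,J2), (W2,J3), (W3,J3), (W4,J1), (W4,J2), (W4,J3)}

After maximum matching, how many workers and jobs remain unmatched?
Unmatched: 1 workers, 0 jobs

Maximum matching size: 3
Workers: 4 total, 3 matched, 1 unmatched
Jobs: 3 total, 3 matched, 0 unmatched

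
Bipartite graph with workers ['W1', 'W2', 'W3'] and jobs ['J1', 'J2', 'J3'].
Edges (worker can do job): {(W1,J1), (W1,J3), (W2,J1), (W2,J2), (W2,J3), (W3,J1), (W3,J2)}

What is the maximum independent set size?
Maximum independent set = 3

By König's theorem:
- Min vertex cover = Max matching = 3
- Max independent set = Total vertices - Min vertex cover
- Max independent set = 6 - 3 = 3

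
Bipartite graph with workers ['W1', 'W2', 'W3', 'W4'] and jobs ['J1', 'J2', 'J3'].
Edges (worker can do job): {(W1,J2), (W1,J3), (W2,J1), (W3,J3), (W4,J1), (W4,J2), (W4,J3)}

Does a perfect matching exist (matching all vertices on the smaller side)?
Yes, perfect matching exists (size 3)

Perfect matching: {(W1,J2), (W2,J1), (W4,J3)}
All 3 vertices on the smaller side are matched.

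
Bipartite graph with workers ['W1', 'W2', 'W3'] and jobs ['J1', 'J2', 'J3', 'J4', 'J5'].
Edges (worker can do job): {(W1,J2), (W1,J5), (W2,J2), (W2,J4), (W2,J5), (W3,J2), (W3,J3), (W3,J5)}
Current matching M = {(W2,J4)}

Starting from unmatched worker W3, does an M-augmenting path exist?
Yes: W3 → J2

An M-augmenting path alternates non-matching / matching edges, starting and ending at unmatched vertices.
Path: W3 → J2
(J2 is unmatched in M, so the path is augmenting.)
Flipping edges along this path would increase |M| from 1 to 2.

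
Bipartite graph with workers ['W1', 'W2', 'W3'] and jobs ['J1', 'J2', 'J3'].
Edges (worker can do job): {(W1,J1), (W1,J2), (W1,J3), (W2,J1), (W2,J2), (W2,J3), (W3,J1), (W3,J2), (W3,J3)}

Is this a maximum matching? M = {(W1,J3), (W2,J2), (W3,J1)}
Yes, size 3 is maximum

Proposed matching has size 3.
Maximum matching size for this graph: 3.

This is a maximum matching.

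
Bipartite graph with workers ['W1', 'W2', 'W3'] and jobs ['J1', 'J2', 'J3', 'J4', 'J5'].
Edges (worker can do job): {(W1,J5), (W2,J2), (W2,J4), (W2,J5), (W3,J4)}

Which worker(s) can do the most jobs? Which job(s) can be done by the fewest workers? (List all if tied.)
Most versatile: W2 (3 jobs); Least covered: J1, J3 (0 workers)

Worker degrees (jobs they can do): W1:1, W2:3, W3:1
Job degrees (workers who can do it): J1:0, J2:1, J3:0, J4:2, J5:2

Maximum worker degree is 3, achieved by: W2
Minimum job degree is 0, achieved by: J1, J3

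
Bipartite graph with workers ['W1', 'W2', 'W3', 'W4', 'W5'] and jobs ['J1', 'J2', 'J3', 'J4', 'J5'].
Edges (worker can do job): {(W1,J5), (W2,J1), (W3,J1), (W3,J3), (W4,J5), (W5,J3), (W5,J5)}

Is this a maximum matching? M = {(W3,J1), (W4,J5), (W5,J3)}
Yes, size 3 is maximum

Proposed matching has size 3.
Maximum matching size for this graph: 3.

This is a maximum matching.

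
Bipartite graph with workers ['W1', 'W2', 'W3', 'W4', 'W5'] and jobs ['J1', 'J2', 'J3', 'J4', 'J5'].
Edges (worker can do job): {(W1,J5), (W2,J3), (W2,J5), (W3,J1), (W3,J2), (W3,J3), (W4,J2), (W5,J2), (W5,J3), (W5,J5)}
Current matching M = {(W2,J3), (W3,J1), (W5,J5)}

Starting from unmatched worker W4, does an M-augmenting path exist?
Yes: W4 → J2

An M-augmenting path alternates non-matching / matching edges, starting and ending at unmatched vertices.
Path: W4 → J2
(J2 is unmatched in M, so the path is augmenting.)
Flipping edges along this path would increase |M| from 3 to 4.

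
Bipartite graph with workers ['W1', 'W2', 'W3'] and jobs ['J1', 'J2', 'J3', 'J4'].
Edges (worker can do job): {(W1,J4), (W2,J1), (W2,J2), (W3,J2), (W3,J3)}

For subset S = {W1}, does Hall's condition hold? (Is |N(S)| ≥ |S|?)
Yes: |N(S)| = 1, |S| = 1

Subset S = {W1}
Neighbors N(S) = {J4}

|N(S)| = 1, |S| = 1
Hall's condition: |N(S)| ≥ |S| is satisfied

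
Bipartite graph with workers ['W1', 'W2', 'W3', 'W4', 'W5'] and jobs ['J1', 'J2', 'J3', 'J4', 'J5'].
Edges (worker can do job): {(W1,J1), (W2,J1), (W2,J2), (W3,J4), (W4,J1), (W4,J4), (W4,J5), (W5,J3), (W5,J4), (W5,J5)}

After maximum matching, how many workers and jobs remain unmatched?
Unmatched: 0 workers, 0 jobs

Maximum matching size: 5
Workers: 5 total, 5 matched, 0 unmatched
Jobs: 5 total, 5 matched, 0 unmatched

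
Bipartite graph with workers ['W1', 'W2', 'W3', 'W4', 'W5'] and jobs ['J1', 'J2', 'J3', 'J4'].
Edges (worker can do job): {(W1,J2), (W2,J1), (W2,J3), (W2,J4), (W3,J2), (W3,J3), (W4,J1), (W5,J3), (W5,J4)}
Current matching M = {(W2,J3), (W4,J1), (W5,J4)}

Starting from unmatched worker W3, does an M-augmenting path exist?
Yes: W3 → J2

An M-augmenting path alternates non-matching / matching edges, starting and ending at unmatched vertices.
Path: W3 → J2
(J2 is unmatched in M, so the path is augmenting.)
Flipping edges along this path would increase |M| from 3 to 4.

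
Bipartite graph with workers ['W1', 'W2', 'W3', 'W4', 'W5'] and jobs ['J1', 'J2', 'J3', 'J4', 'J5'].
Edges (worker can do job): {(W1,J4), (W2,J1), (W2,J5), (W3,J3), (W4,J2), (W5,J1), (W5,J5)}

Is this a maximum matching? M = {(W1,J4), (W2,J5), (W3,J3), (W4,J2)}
No, size 4 is not maximum

Proposed matching has size 4.
Maximum matching size for this graph: 5.

This is NOT maximum - can be improved to size 5.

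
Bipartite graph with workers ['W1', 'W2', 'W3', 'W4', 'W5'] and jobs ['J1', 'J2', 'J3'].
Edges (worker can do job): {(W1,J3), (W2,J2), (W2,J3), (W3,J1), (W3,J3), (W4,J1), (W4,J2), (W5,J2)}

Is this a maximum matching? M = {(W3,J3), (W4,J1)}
No, size 2 is not maximum

Proposed matching has size 2.
Maximum matching size for this graph: 3.

This is NOT maximum - can be improved to size 3.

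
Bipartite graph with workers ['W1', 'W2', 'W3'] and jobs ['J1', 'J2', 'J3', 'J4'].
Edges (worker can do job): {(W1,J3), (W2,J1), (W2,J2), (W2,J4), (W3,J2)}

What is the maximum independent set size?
Maximum independent set = 4

By König's theorem:
- Min vertex cover = Max matching = 3
- Max independent set = Total vertices - Min vertex cover
- Max independent set = 7 - 3 = 4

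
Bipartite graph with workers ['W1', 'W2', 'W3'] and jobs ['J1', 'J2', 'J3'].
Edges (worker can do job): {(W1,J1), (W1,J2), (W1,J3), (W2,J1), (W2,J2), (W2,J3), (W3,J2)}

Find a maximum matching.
Matching: {(W1,J3), (W2,J1), (W3,J2)}

Maximum matching (size 3):
  W1 → J3
  W2 → J1
  W3 → J2

Each worker is assigned to at most one job, and each job to at most one worker.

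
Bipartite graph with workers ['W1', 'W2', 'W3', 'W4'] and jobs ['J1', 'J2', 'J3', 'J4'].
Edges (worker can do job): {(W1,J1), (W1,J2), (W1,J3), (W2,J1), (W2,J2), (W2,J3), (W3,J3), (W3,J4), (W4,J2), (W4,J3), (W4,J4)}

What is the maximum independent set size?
Maximum independent set = 4

By König's theorem:
- Min vertex cover = Max matching = 4
- Max independent set = Total vertices - Min vertex cover
- Max independent set = 8 - 4 = 4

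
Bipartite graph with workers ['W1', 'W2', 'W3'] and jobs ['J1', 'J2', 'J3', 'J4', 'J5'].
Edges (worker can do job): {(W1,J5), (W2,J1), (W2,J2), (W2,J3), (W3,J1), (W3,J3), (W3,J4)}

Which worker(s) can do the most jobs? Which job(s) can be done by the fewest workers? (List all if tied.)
Most versatile: W2, W3 (3 jobs); Least covered: J2, J4, J5 (1 workers)

Worker degrees (jobs they can do): W1:1, W2:3, W3:3
Job degrees (workers who can do it): J1:2, J2:1, J3:2, J4:1, J5:1

Maximum worker degree is 3, achieved by: W2, W3
Minimum job degree is 1, achieved by: J2, J4, J5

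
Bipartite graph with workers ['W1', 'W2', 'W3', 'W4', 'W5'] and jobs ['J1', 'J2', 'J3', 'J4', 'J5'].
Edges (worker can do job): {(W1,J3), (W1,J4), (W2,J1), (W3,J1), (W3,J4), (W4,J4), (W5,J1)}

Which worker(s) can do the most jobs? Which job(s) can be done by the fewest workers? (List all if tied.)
Most versatile: W1, W3 (2 jobs); Least covered: J2, J5 (0 workers)

Worker degrees (jobs they can do): W1:2, W2:1, W3:2, W4:1, W5:1
Job degrees (workers who can do it): J1:3, J2:0, J3:1, J4:3, J5:0

Maximum worker degree is 2, achieved by: W1, W3
Minimum job degree is 0, achieved by: J2, J5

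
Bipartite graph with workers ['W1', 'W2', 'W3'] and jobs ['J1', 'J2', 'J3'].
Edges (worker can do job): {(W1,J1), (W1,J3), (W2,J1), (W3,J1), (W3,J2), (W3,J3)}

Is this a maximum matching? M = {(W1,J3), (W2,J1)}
No, size 2 is not maximum

Proposed matching has size 2.
Maximum matching size for this graph: 3.

This is NOT maximum - can be improved to size 3.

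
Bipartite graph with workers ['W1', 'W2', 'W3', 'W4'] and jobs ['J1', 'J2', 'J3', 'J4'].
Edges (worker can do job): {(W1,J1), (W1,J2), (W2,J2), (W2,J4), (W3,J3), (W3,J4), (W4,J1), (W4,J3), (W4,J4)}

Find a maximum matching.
Matching: {(W1,J1), (W2,J2), (W3,J3), (W4,J4)}

Maximum matching (size 4):
  W1 → J1
  W2 → J2
  W3 → J3
  W4 → J4

Each worker is assigned to at most one job, and each job to at most one worker.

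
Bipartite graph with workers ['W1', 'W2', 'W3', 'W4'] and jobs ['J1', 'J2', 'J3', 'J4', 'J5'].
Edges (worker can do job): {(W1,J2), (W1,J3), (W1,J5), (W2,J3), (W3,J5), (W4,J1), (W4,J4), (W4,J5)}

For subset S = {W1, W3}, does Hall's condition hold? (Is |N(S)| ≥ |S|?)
Yes: |N(S)| = 3, |S| = 2

Subset S = {W1, W3}
Neighbors N(S) = {J2, J3, J5}

|N(S)| = 3, |S| = 2
Hall's condition: |N(S)| ≥ |S| is satisfied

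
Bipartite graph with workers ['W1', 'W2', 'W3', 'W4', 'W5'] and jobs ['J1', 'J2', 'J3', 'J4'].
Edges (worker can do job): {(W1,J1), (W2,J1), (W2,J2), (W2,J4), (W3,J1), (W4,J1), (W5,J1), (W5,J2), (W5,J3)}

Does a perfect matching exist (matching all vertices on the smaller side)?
No, maximum matching has size 3 < 4

Maximum matching has size 3, need 4 for perfect matching.
Unmatched workers: ['W4', 'W1']
Unmatched jobs: ['J3']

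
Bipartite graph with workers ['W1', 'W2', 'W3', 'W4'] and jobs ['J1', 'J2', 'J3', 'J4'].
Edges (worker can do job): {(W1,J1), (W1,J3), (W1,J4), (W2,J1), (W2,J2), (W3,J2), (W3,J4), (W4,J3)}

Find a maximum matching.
Matching: {(W1,J1), (W2,J2), (W3,J4), (W4,J3)}

Maximum matching (size 4):
  W1 → J1
  W2 → J2
  W3 → J4
  W4 → J3

Each worker is assigned to at most one job, and each job to at most one worker.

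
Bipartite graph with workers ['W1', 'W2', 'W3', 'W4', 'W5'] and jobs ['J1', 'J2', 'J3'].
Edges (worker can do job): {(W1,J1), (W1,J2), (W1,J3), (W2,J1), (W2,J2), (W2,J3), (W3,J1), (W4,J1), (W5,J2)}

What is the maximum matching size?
Maximum matching size = 3

Maximum matching: {(W1,J3), (W3,J1), (W5,J2)}
Size: 3

This assigns 3 workers to 3 distinct jobs.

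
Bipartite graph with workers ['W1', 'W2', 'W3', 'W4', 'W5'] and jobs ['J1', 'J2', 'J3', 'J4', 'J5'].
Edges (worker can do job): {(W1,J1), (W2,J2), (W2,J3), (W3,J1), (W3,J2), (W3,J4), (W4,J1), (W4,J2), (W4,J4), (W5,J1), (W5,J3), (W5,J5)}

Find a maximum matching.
Matching: {(W1,J1), (W2,J3), (W3,J4), (W4,J2), (W5,J5)}

Maximum matching (size 5):
  W1 → J1
  W2 → J3
  W3 → J4
  W4 → J2
  W5 → J5

Each worker is assigned to at most one job, and each job to at most one worker.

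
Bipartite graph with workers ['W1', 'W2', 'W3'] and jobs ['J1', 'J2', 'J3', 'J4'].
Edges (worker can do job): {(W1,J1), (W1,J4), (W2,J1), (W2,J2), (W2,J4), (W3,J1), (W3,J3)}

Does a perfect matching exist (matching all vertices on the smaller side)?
Yes, perfect matching exists (size 3)

Perfect matching: {(W1,J4), (W2,J2), (W3,J1)}
All 3 vertices on the smaller side are matched.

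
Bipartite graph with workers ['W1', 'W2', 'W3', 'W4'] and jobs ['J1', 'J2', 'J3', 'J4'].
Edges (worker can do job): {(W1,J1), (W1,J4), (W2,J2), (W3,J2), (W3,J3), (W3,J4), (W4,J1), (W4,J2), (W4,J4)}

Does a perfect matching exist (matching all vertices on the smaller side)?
Yes, perfect matching exists (size 4)

Perfect matching: {(W1,J4), (W2,J2), (W3,J3), (W4,J1)}
All 4 vertices on the smaller side are matched.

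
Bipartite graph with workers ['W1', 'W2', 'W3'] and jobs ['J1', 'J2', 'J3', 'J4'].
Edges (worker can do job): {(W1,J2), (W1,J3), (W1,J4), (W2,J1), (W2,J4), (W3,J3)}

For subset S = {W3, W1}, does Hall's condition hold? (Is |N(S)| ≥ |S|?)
Yes: |N(S)| = 3, |S| = 2

Subset S = {W3, W1}
Neighbors N(S) = {J2, J3, J4}

|N(S)| = 3, |S| = 2
Hall's condition: |N(S)| ≥ |S| is satisfied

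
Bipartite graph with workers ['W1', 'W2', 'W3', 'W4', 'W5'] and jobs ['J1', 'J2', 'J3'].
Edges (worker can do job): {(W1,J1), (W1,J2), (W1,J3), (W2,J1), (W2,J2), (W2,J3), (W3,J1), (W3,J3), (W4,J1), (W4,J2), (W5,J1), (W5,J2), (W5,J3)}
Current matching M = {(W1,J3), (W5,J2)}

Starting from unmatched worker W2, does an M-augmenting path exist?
Yes: W2 → J1

An M-augmenting path alternates non-matching / matching edges, starting and ending at unmatched vertices.
Path: W2 → J1
(J1 is unmatched in M, so the path is augmenting.)
Flipping edges along this path would increase |M| from 2 to 3.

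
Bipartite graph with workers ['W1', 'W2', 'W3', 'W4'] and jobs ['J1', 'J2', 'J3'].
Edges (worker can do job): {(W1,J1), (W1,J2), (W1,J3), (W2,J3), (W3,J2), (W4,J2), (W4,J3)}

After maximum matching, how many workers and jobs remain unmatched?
Unmatched: 1 workers, 0 jobs

Maximum matching size: 3
Workers: 4 total, 3 matched, 1 unmatched
Jobs: 3 total, 3 matched, 0 unmatched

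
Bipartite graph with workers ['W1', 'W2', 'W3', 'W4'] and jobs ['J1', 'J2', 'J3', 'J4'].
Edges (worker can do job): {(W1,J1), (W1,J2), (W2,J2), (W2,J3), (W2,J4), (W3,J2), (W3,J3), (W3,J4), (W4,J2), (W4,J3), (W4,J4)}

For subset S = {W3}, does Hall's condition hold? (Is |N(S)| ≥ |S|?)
Yes: |N(S)| = 3, |S| = 1

Subset S = {W3}
Neighbors N(S) = {J2, J3, J4}

|N(S)| = 3, |S| = 1
Hall's condition: |N(S)| ≥ |S| is satisfied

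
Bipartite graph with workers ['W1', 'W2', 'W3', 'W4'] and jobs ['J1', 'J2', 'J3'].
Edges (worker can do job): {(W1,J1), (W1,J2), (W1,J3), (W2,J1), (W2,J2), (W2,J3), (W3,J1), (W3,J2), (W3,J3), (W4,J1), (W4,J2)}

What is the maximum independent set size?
Maximum independent set = 4

By König's theorem:
- Min vertex cover = Max matching = 3
- Max independent set = Total vertices - Min vertex cover
- Max independent set = 7 - 3 = 4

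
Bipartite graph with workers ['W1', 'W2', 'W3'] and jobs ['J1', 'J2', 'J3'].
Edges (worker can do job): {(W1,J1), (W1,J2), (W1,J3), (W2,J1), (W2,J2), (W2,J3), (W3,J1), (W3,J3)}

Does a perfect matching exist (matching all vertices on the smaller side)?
Yes, perfect matching exists (size 3)

Perfect matching: {(W1,J3), (W2,J2), (W3,J1)}
All 3 vertices on the smaller side are matched.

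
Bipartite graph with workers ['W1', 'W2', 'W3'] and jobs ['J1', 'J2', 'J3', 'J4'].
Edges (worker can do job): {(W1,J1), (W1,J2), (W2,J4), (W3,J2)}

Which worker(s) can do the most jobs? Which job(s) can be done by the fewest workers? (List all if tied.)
Most versatile: W1 (2 jobs); Least covered: J3 (0 workers)

Worker degrees (jobs they can do): W1:2, W2:1, W3:1
Job degrees (workers who can do it): J1:1, J2:2, J3:0, J4:1

Maximum worker degree is 2, achieved by: W1
Minimum job degree is 0, achieved by: J3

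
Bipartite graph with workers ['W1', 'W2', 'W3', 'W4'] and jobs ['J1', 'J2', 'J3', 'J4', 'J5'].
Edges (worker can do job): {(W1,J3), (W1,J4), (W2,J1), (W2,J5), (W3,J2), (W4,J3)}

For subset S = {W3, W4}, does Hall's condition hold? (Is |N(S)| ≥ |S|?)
Yes: |N(S)| = 2, |S| = 2

Subset S = {W3, W4}
Neighbors N(S) = {J2, J3}

|N(S)| = 2, |S| = 2
Hall's condition: |N(S)| ≥ |S| is satisfied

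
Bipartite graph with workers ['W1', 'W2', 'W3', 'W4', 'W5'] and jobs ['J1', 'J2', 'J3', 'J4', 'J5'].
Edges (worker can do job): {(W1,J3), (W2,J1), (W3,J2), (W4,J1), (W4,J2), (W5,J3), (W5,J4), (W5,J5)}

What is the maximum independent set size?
Maximum independent set = 6

By König's theorem:
- Min vertex cover = Max matching = 4
- Max independent set = Total vertices - Min vertex cover
- Max independent set = 10 - 4 = 6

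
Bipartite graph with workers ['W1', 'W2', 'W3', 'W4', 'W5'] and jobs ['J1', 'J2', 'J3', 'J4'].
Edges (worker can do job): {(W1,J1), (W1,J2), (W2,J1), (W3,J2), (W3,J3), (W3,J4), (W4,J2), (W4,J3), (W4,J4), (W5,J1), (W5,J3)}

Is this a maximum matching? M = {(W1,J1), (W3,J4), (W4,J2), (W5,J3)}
Yes, size 4 is maximum

Proposed matching has size 4.
Maximum matching size for this graph: 4.

This is a maximum matching.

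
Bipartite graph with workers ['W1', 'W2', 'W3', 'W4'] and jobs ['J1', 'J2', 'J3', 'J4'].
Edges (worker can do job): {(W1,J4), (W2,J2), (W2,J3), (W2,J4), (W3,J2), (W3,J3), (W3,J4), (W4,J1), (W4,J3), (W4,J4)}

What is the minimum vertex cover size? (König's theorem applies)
Minimum vertex cover size = 4

By König's theorem: in bipartite graphs,
min vertex cover = max matching = 4

Maximum matching has size 4, so minimum vertex cover also has size 4.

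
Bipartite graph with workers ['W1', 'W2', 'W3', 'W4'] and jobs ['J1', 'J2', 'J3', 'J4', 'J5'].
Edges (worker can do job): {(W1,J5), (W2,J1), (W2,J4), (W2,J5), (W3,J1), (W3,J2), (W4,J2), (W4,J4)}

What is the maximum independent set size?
Maximum independent set = 5

By König's theorem:
- Min vertex cover = Max matching = 4
- Max independent set = Total vertices - Min vertex cover
- Max independent set = 9 - 4 = 5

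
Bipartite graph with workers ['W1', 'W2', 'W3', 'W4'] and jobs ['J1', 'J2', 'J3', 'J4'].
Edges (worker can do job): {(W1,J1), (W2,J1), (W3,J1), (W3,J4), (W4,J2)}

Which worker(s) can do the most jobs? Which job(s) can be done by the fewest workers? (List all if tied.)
Most versatile: W3 (2 jobs); Least covered: J3 (0 workers)

Worker degrees (jobs they can do): W1:1, W2:1, W3:2, W4:1
Job degrees (workers who can do it): J1:3, J2:1, J3:0, J4:1

Maximum worker degree is 2, achieved by: W3
Minimum job degree is 0, achieved by: J3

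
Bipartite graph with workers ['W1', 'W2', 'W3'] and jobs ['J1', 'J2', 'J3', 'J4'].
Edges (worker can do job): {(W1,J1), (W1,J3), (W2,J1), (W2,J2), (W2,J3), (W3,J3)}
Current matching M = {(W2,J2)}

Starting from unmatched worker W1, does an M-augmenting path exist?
Yes: W1 → J3

An M-augmenting path alternates non-matching / matching edges, starting and ending at unmatched vertices.
Path: W1 → J3
(J3 is unmatched in M, so the path is augmenting.)
Flipping edges along this path would increase |M| from 1 to 2.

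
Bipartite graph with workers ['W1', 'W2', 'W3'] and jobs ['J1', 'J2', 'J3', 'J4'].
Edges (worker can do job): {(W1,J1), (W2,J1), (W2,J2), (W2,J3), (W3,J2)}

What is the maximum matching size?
Maximum matching size = 3

Maximum matching: {(W1,J1), (W2,J3), (W3,J2)}
Size: 3

This assigns 3 workers to 3 distinct jobs.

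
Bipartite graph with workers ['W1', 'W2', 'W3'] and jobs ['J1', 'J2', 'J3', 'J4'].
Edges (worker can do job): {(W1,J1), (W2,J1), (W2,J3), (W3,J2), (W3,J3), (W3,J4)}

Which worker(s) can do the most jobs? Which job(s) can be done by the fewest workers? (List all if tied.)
Most versatile: W3 (3 jobs); Least covered: J2, J4 (1 workers)

Worker degrees (jobs they can do): W1:1, W2:2, W3:3
Job degrees (workers who can do it): J1:2, J2:1, J3:2, J4:1

Maximum worker degree is 3, achieved by: W3
Minimum job degree is 1, achieved by: J2, J4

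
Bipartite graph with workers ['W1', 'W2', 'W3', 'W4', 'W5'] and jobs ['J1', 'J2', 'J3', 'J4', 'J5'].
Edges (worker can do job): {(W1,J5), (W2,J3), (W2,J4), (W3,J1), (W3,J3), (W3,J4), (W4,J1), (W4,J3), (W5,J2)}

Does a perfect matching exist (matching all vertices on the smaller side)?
Yes, perfect matching exists (size 5)

Perfect matching: {(W1,J5), (W2,J4), (W3,J1), (W4,J3), (W5,J2)}
All 5 vertices on the smaller side are matched.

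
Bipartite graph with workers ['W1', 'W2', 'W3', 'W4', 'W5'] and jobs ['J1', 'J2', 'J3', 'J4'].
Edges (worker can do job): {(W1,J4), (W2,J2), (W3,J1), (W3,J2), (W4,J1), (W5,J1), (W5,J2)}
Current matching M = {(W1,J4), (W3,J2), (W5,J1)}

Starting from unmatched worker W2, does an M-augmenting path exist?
No augmenting path from W2

Alternating search from W2 reaches jobs: {J1, J2}.
Every reachable job is already matched in M, and following those matched edges back to workers exposes no further unvisited jobs.
No M-augmenting path from W2 exists.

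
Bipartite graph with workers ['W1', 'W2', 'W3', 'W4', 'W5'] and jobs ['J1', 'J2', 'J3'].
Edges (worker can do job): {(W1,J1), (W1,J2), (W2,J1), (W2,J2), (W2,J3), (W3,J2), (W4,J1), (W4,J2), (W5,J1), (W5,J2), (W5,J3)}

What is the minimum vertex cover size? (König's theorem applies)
Minimum vertex cover size = 3

By König's theorem: in bipartite graphs,
min vertex cover = max matching = 3

Maximum matching has size 3, so minimum vertex cover also has size 3.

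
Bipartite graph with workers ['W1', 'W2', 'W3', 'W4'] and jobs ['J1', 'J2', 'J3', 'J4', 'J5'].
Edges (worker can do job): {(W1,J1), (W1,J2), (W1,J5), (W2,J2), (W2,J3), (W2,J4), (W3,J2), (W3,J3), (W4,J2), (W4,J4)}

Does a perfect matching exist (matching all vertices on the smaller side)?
Yes, perfect matching exists (size 4)

Perfect matching: {(W1,J1), (W2,J4), (W3,J3), (W4,J2)}
All 4 vertices on the smaller side are matched.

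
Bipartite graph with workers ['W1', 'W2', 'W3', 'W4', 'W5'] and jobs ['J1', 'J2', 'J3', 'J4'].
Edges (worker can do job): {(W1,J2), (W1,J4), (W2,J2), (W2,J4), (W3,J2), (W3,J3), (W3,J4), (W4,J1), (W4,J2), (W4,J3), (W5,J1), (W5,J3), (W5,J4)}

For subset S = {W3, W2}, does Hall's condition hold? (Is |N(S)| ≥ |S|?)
Yes: |N(S)| = 3, |S| = 2

Subset S = {W3, W2}
Neighbors N(S) = {J2, J3, J4}

|N(S)| = 3, |S| = 2
Hall's condition: |N(S)| ≥ |S| is satisfied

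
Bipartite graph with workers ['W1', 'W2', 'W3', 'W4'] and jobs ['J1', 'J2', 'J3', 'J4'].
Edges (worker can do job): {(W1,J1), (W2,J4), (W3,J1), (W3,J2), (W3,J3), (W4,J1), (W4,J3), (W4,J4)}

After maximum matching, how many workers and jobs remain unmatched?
Unmatched: 0 workers, 0 jobs

Maximum matching size: 4
Workers: 4 total, 4 matched, 0 unmatched
Jobs: 4 total, 4 matched, 0 unmatched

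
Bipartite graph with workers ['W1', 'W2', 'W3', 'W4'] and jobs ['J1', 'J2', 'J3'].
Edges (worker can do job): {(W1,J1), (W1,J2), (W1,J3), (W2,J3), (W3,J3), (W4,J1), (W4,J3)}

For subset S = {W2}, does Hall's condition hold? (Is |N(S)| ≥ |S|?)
Yes: |N(S)| = 1, |S| = 1

Subset S = {W2}
Neighbors N(S) = {J3}

|N(S)| = 1, |S| = 1
Hall's condition: |N(S)| ≥ |S| is satisfied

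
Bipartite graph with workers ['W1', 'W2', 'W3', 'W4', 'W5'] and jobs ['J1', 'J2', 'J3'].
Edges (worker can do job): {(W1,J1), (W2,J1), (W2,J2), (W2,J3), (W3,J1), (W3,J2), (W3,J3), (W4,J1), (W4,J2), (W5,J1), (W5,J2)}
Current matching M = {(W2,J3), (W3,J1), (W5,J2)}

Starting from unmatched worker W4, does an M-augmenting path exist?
No augmenting path from W4

Alternating search from W4 reaches jobs: {J1, J2, J3}.
Every reachable job is already matched in M, and following those matched edges back to workers exposes no further unvisited jobs.
No M-augmenting path from W4 exists.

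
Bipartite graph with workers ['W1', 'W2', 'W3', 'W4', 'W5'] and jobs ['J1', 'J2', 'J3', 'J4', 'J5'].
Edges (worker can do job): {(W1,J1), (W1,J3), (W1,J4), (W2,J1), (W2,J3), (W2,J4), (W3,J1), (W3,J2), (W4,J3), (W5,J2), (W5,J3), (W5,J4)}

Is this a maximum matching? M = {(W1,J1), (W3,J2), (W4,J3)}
No, size 3 is not maximum

Proposed matching has size 3.
Maximum matching size for this graph: 4.

This is NOT maximum - can be improved to size 4.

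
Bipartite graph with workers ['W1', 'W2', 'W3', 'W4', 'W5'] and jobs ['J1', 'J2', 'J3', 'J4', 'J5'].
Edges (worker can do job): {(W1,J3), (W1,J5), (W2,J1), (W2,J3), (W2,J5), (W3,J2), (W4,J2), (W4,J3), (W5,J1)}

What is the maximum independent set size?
Maximum independent set = 6

By König's theorem:
- Min vertex cover = Max matching = 4
- Max independent set = Total vertices - Min vertex cover
- Max independent set = 10 - 4 = 6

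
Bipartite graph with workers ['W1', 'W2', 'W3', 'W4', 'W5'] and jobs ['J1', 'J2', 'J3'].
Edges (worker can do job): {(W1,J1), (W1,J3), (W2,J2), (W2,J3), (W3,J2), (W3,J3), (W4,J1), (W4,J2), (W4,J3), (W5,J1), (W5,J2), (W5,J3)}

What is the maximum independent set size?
Maximum independent set = 5

By König's theorem:
- Min vertex cover = Max matching = 3
- Max independent set = Total vertices - Min vertex cover
- Max independent set = 8 - 3 = 5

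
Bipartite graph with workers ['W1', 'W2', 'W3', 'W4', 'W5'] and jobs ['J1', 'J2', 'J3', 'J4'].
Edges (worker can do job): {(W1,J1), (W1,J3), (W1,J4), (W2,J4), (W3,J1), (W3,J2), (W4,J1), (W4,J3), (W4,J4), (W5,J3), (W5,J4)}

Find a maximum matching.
Matching: {(W1,J1), (W3,J2), (W4,J3), (W5,J4)}

Maximum matching (size 4):
  W1 → J1
  W3 → J2
  W4 → J3
  W5 → J4

Each worker is assigned to at most one job, and each job to at most one worker.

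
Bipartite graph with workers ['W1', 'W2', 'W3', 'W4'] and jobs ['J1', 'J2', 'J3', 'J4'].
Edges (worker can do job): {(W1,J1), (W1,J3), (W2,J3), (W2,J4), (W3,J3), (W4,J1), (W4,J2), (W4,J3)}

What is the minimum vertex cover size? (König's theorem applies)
Minimum vertex cover size = 4

By König's theorem: in bipartite graphs,
min vertex cover = max matching = 4

Maximum matching has size 4, so minimum vertex cover also has size 4.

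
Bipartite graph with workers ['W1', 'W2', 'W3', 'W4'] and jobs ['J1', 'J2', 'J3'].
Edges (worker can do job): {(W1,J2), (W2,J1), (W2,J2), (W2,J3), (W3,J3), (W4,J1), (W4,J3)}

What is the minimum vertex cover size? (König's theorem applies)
Minimum vertex cover size = 3

By König's theorem: in bipartite graphs,
min vertex cover = max matching = 3

Maximum matching has size 3, so minimum vertex cover also has size 3.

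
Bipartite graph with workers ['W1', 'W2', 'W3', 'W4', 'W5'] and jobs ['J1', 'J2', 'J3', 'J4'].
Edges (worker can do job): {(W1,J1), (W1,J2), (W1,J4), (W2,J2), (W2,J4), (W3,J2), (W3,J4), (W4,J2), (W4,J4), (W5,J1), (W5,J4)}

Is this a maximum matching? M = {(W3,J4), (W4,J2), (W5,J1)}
Yes, size 3 is maximum

Proposed matching has size 3.
Maximum matching size for this graph: 3.

This is a maximum matching.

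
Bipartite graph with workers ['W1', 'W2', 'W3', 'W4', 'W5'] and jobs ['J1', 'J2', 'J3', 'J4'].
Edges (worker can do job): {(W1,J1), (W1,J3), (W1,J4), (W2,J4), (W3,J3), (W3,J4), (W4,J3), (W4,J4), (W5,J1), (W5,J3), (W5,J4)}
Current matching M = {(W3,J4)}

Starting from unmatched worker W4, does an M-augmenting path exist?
Yes: W4 → J4 → W3 → J3

An M-augmenting path alternates non-matching / matching edges, starting and ending at unmatched vertices.
Path: W4 → J4 → W3 → J3
(J3 is unmatched in M, so the path is augmenting.)
Flipping edges along this path would increase |M| from 1 to 2.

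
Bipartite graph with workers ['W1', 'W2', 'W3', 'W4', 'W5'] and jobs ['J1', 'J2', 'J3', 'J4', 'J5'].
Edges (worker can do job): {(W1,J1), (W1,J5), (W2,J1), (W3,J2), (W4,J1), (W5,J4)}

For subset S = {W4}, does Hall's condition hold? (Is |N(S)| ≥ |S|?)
Yes: |N(S)| = 1, |S| = 1

Subset S = {W4}
Neighbors N(S) = {J1}

|N(S)| = 1, |S| = 1
Hall's condition: |N(S)| ≥ |S| is satisfied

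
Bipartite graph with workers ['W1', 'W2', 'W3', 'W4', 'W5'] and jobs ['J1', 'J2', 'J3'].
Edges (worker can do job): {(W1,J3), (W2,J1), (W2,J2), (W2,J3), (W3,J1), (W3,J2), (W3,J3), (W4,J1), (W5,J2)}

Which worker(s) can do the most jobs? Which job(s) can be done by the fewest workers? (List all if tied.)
Most versatile: W2, W3 (3 jobs); Least covered: J1, J2, J3 (3 workers)

Worker degrees (jobs they can do): W1:1, W2:3, W3:3, W4:1, W5:1
Job degrees (workers who can do it): J1:3, J2:3, J3:3

Maximum worker degree is 3, achieved by: W2, W3
Minimum job degree is 3, achieved by: J1, J2, J3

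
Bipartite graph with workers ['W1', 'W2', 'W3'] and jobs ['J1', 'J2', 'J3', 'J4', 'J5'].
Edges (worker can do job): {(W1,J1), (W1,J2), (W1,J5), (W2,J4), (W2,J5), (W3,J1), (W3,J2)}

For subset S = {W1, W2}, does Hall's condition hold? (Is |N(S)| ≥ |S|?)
Yes: |N(S)| = 4, |S| = 2

Subset S = {W1, W2}
Neighbors N(S) = {J1, J2, J4, J5}

|N(S)| = 4, |S| = 2
Hall's condition: |N(S)| ≥ |S| is satisfied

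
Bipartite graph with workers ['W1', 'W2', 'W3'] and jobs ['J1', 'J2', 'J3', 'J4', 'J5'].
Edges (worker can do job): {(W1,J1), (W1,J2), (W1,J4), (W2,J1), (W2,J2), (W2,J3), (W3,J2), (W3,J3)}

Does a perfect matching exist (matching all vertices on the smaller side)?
Yes, perfect matching exists (size 3)

Perfect matching: {(W1,J2), (W2,J1), (W3,J3)}
All 3 vertices on the smaller side are matched.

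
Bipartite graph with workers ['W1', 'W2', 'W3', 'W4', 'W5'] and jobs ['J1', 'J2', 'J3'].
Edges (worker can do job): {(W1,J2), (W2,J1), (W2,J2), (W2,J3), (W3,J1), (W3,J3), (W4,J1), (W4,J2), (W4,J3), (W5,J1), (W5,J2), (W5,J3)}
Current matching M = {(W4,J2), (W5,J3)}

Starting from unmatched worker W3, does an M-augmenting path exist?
Yes: W3 → J1

An M-augmenting path alternates non-matching / matching edges, starting and ending at unmatched vertices.
Path: W3 → J1
(J1 is unmatched in M, so the path is augmenting.)
Flipping edges along this path would increase |M| from 2 to 3.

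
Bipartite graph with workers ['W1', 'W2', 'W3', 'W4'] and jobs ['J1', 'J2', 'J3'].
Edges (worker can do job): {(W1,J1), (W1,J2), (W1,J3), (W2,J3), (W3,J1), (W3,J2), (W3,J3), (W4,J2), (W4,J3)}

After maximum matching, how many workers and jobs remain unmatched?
Unmatched: 1 workers, 0 jobs

Maximum matching size: 3
Workers: 4 total, 3 matched, 1 unmatched
Jobs: 3 total, 3 matched, 0 unmatched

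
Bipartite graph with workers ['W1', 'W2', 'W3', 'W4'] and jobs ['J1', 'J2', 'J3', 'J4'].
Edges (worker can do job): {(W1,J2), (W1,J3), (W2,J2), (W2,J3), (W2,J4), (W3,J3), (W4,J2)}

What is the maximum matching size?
Maximum matching size = 3

Maximum matching: {(W2,J4), (W3,J3), (W4,J2)}
Size: 3

This assigns 3 workers to 3 distinct jobs.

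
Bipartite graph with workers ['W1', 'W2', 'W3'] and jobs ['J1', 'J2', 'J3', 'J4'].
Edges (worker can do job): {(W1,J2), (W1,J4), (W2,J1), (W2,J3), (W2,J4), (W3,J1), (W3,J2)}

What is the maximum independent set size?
Maximum independent set = 4

By König's theorem:
- Min vertex cover = Max matching = 3
- Max independent set = Total vertices - Min vertex cover
- Max independent set = 7 - 3 = 4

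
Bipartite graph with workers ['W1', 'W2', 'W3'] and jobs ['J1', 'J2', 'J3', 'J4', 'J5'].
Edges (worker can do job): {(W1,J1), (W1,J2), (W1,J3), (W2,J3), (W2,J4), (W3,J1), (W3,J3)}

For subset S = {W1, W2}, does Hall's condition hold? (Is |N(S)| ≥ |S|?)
Yes: |N(S)| = 4, |S| = 2

Subset S = {W1, W2}
Neighbors N(S) = {J1, J2, J3, J4}

|N(S)| = 4, |S| = 2
Hall's condition: |N(S)| ≥ |S| is satisfied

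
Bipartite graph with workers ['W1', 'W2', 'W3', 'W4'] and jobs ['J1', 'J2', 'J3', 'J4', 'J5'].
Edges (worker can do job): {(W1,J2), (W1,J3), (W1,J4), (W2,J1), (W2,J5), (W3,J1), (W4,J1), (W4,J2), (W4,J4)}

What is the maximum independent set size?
Maximum independent set = 5

By König's theorem:
- Min vertex cover = Max matching = 4
- Max independent set = Total vertices - Min vertex cover
- Max independent set = 9 - 4 = 5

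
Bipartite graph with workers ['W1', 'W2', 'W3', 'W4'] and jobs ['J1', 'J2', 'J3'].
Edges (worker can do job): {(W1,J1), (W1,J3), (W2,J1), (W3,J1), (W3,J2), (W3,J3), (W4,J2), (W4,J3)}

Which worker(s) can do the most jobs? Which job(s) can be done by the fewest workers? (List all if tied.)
Most versatile: W3 (3 jobs); Least covered: J2 (2 workers)

Worker degrees (jobs they can do): W1:2, W2:1, W3:3, W4:2
Job degrees (workers who can do it): J1:3, J2:2, J3:3

Maximum worker degree is 3, achieved by: W3
Minimum job degree is 2, achieved by: J2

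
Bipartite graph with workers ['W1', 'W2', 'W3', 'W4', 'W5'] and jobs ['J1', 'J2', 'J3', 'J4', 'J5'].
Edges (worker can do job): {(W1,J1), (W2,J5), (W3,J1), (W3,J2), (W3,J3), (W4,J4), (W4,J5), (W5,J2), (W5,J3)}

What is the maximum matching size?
Maximum matching size = 5

Maximum matching: {(W1,J1), (W2,J5), (W3,J2), (W4,J4), (W5,J3)}
Size: 5

This assigns 5 workers to 5 distinct jobs.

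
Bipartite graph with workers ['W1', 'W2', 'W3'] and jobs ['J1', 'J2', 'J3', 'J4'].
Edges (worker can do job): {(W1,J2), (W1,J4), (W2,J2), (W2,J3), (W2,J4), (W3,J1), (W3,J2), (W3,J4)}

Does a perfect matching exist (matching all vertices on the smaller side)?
Yes, perfect matching exists (size 3)

Perfect matching: {(W1,J2), (W2,J4), (W3,J1)}
All 3 vertices on the smaller side are matched.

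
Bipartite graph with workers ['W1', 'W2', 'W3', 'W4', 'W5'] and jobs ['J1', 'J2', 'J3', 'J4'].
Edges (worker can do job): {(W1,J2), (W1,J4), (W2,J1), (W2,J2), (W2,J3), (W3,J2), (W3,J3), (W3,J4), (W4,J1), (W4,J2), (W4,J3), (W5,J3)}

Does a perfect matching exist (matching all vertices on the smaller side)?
Yes, perfect matching exists (size 4)

Perfect matching: {(W2,J1), (W3,J4), (W4,J2), (W5,J3)}
All 4 vertices on the smaller side are matched.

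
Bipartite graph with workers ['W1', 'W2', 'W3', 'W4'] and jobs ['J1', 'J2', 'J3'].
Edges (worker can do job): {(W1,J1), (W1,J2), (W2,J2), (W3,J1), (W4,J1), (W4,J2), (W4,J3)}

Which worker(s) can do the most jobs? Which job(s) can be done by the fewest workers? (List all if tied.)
Most versatile: W4 (3 jobs); Least covered: J3 (1 workers)

Worker degrees (jobs they can do): W1:2, W2:1, W3:1, W4:3
Job degrees (workers who can do it): J1:3, J2:3, J3:1

Maximum worker degree is 3, achieved by: W4
Minimum job degree is 1, achieved by: J3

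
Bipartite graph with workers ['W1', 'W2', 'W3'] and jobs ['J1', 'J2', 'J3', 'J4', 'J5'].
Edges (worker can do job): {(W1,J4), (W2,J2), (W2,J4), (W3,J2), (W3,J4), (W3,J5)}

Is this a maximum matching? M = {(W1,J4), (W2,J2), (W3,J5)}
Yes, size 3 is maximum

Proposed matching has size 3.
Maximum matching size for this graph: 3.

This is a maximum matching.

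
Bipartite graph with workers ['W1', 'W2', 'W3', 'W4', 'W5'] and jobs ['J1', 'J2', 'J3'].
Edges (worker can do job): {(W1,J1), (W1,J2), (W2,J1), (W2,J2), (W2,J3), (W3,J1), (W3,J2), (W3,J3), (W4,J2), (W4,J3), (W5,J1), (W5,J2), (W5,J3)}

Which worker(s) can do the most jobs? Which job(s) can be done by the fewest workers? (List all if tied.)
Most versatile: W2, W3, W5 (3 jobs); Least covered: J1, J3 (4 workers)

Worker degrees (jobs they can do): W1:2, W2:3, W3:3, W4:2, W5:3
Job degrees (workers who can do it): J1:4, J2:5, J3:4

Maximum worker degree is 3, achieved by: W2, W3, W5
Minimum job degree is 4, achieved by: J1, J3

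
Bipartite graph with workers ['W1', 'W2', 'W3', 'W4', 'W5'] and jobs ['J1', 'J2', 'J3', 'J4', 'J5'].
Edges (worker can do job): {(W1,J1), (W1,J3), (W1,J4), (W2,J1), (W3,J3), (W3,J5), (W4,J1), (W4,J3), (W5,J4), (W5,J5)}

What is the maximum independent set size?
Maximum independent set = 6

By König's theorem:
- Min vertex cover = Max matching = 4
- Max independent set = Total vertices - Min vertex cover
- Max independent set = 10 - 4 = 6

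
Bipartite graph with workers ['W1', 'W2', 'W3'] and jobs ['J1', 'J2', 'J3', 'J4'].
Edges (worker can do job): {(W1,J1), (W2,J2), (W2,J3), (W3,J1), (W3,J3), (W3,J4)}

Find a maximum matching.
Matching: {(W1,J1), (W2,J2), (W3,J3)}

Maximum matching (size 3):
  W1 → J1
  W2 → J2
  W3 → J3

Each worker is assigned to at most one job, and each job to at most one worker.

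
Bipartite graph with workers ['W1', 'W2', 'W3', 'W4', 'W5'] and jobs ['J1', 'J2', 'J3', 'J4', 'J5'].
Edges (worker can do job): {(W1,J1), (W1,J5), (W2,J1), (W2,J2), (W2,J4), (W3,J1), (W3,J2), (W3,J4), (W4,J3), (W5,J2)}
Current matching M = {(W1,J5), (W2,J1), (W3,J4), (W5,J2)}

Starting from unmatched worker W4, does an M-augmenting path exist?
Yes: W4 → J3

An M-augmenting path alternates non-matching / matching edges, starting and ending at unmatched vertices.
Path: W4 → J3
(J3 is unmatched in M, so the path is augmenting.)
Flipping edges along this path would increase |M| from 4 to 5.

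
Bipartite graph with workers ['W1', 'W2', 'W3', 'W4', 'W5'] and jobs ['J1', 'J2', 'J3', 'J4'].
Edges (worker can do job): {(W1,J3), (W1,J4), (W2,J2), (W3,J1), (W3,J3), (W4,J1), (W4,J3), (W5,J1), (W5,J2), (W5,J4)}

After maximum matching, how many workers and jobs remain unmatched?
Unmatched: 1 workers, 0 jobs

Maximum matching size: 4
Workers: 5 total, 4 matched, 1 unmatched
Jobs: 4 total, 4 matched, 0 unmatched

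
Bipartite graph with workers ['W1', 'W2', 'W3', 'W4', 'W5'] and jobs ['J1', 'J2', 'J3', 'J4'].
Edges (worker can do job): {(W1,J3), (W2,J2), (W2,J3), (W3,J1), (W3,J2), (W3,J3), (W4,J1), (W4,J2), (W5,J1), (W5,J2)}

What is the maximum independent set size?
Maximum independent set = 6

By König's theorem:
- Min vertex cover = Max matching = 3
- Max independent set = Total vertices - Min vertex cover
- Max independent set = 9 - 3 = 6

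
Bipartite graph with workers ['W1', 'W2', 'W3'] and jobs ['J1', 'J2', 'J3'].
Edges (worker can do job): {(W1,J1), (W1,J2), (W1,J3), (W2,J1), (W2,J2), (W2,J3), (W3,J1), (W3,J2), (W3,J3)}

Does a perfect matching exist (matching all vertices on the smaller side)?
Yes, perfect matching exists (size 3)

Perfect matching: {(W1,J3), (W2,J2), (W3,J1)}
All 3 vertices on the smaller side are matched.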